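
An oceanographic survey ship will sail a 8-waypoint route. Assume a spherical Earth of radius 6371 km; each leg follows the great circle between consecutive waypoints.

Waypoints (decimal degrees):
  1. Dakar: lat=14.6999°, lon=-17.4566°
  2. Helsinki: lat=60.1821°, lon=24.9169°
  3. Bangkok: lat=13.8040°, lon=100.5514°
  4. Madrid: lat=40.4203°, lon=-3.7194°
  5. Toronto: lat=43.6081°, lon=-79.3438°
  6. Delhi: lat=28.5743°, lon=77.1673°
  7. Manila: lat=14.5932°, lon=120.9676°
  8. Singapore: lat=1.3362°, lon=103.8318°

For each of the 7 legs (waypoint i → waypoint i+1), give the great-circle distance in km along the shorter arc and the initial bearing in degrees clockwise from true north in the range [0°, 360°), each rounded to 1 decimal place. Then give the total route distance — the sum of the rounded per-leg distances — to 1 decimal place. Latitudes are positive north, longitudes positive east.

Leg 1: φ1=0.2565617, φ2=1.0503758, Δφ=0.7938141, Δλ=0.7395571 rad; a=sin²(Δφ/2)+cosφ1·cosφ2·sin²(Δλ/2)=0.2122570882; c=2·atan2(√a, √(1-a))=0.957598250; dist=6371·c=6100.858 ≈ 6100.9 km; running total=6100.9 km
Leg 1 bearing: y=sinΔλ·cosφ2=0.33512365, x=cosφ1·sinφ2-sinφ1·cosφ2·cosΔλ=0.74599478; θ=atan2(y, x)=24.1911° ≈ 24.2°
Leg 2: φ1=1.0503758, φ2=0.2409252, Δφ=-0.8094505, Δλ=1.3200711 rad; a=sin²(Δφ/2)+cosφ1·cosφ2·sin²(Δλ/2)=0.3365902778; c=2·atan2(√a, √(1-a))=1.237860077; dist=6371·c=7886.407 ≈ 7886.4 km; running total=13987.3 km
Leg 2 bearing: y=sinΔλ·cosφ2=0.94075343, x=cosφ1·sinφ2-sinφ1·cosφ2·cosΔλ=-0.09039932; θ=atan2(y, x)=95.4888° ≈ 95.5°
Leg 3: φ1=0.2409252, φ2=0.7054673, Δφ=0.4645421, Δλ=-1.8198688 rad; a=sin²(Δφ/2)+cosφ1·cosφ2·sin²(Δλ/2)=0.5137698214; c=2·atan2(√a, √(1-a))=1.598339452; dist=6371·c=10183.021 ≈ 10183.0 km; running total=24170.3 km
Leg 3 bearing: y=sinΔλ·cosφ2=-0.73781578, x=cosφ1·sinφ2-sinφ1·cosφ2·cosΔλ=0.67444010; θ=atan2(y, x)=-47.5695° <0 so +360° → 312.4305° ≈ 312.4°
Leg 4: φ1=0.7054673, φ2=0.7611049, Δφ=0.0556376, Δλ=-1.3198948 rad; a=sin²(Δφ/2)+cosφ1·cosφ2·sin²(Δλ/2)=0.2079649997; c=2·atan2(√a, √(1-a))=0.947062480; dist=6371·c=6033.735 ≈ 6033.7 km; running total=30204.0 km
Leg 4 bearing: y=sinΔλ·cosφ2=-0.70140286, x=cosφ1·sinφ2-sinφ1·cosφ2·cosΔλ=0.40852940; θ=atan2(y, x)=-59.7815° <0 so +360° → 300.2185° ≈ 300.2°
Leg 5: φ1=0.7611049, φ2=0.4987156, Δφ=-0.2623893, Δλ=2.7316340 rad; a=sin²(Δφ/2)+cosφ1·cosφ2·sin²(Δλ/2)=0.6266485021; c=2·atan2(√a, √(1-a))=1.826883218; dist=6371·c=11639.073 ≈ 11639.1 km; running total=41843.1 km
Leg 5 bearing: y=sinΔλ·cosφ2=0.35002445, x=cosφ1·sinφ2-sinφ1·cosφ2·cosΔλ=0.90184451; θ=atan2(y, x)=21.2123° ≈ 21.2°
Leg 6: φ1=0.4987156, φ2=0.2546994, Δφ=-0.2440162, Δλ=0.7644594 rad; a=sin²(Δφ/2)+cosφ1·cosφ2·sin²(Δλ/2)=0.1330470829; c=2·atan2(√a, √(1-a))=0.746741892; dist=6371·c=4757.493 ≈ 4757.5 km; running total=46600.6 km
Leg 6 bearing: y=sinΔλ·cosφ2=0.66981766, x=cosφ1·sinφ2-sinφ1·cosφ2·cosΔλ=-0.11281194; θ=atan2(y, x)=99.5601° ≈ 99.6°
Leg 7: φ1=0.2546994, φ2=0.0233211, Δφ=-0.2313783, Δλ=-0.2990761 rad; a=sin²(Δφ/2)+cosφ1·cosφ2·sin²(Δλ/2)=0.0347979373; c=2·atan2(√a, √(1-a))=0.375282466; dist=6371·c=2390.925 ≈ 2390.9 km; running total=48991.5 km
Leg 7 bearing: y=sinΔλ·cosφ2=-0.29455735, x=cosφ1·sinφ2-sinφ1·cosφ2·cosΔλ=-0.21813786; θ=atan2(y, x)=-126.5222° <0 so +360° → 233.4778° ≈ 233.5°

Leg 1: dist=6100.9 km, bearing=24.2°
Leg 2: dist=7886.4 km, bearing=95.5°
Leg 3: dist=10183.0 km, bearing=312.4°
Leg 4: dist=6033.7 km, bearing=300.2°
Leg 5: dist=11639.1 km, bearing=21.2°
Leg 6: dist=4757.5 km, bearing=99.6°
Leg 7: dist=2390.9 km, bearing=233.5°
Total: 48991.5 km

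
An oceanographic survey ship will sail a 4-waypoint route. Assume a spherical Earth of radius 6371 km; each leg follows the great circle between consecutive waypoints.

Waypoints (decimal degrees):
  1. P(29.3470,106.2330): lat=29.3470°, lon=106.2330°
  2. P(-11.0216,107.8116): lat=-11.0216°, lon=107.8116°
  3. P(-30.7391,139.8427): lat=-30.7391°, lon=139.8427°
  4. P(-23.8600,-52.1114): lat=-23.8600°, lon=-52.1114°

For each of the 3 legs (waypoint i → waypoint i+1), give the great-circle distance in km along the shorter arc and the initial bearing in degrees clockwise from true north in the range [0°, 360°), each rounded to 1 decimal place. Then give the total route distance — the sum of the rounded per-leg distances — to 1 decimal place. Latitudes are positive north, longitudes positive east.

Leg 1: dist=4492.0 km, bearing=177.6°
Leg 2: dist=3960.4 km, bearing=128.5°
Leg 3: dist=13811.7 km, bearing=166.8°
Total: 22264.1 km

Leg 1: φ1=0.5122018, φ2=-0.1923632, Δφ=-0.7045650, Δλ=0.0275518 rad; a=sin²(Δφ/2)+cosφ1·cosφ2·sin²(Δλ/2)=0.1192156670; c=2·atan2(√a, √(1-a))=0.705066176; dist=6371·c=4491.977 ≈ 4492.0 km; running total=4492.0 km
Leg 1 bearing: y=sinΔλ·cosφ2=0.02704016, x=cosφ1·sinφ2-sinφ1·cosφ2·cosΔλ=-0.64751988; θ=atan2(y, x)=177.6087° ≈ 177.6°
Leg 2: φ1=-0.1923632, φ2=-0.5364985, Δφ=-0.3441353, Δλ=0.5590482 rad; a=sin²(Δφ/2)+cosφ1·cosφ2·sin²(Δλ/2)=0.0935347482; c=2·atan2(√a, √(1-a))=0.621629631; dist=6371·c=3960.402 ≈ 3960.4 km; running total=8452.4 km
Leg 2 bearing: y=sinΔλ·cosφ2=0.45586313, x=cosφ1·sinφ2-sinφ1·cosφ2·cosΔλ=-0.36239868; θ=atan2(y, x)=128.4837° ≈ 128.5°
Leg 3: φ1=-0.5364985, φ2=-0.4164356, Δφ=0.1200629, Δλ=-3.3502311 rad; a=sin²(Δφ/2)+cosφ1·cosφ2·sin²(Δλ/2)=0.7811238142; c=2·atan2(√a, √(1-a))=2.167897535; dist=6371·c=13811.675 ≈ 13811.7 km; running total=22264.1 km
Leg 3 bearing: y=sinΔλ·cosφ2=0.18942615, x=cosφ1·sinφ2-sinφ1·cosφ2·cosΔλ=-0.80498158; θ=atan2(y, x)=166.7582° ≈ 166.8°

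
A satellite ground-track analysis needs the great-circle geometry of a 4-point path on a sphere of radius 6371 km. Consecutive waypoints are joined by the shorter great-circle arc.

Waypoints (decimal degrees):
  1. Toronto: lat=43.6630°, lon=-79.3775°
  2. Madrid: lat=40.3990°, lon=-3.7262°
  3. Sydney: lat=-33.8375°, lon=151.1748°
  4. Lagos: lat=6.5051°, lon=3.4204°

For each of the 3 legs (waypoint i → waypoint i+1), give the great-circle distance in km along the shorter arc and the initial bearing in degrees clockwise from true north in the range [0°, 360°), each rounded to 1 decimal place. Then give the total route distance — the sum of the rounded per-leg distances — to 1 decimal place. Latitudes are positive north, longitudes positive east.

Leg 1: φ1=0.7620631, φ2=0.7050956, Δφ=-0.0569675, Δλ=1.3203643 rad; a=sin²(Δφ/2)+cosφ1·cosφ2·sin²(Δλ/2)=0.2080040250; c=2·atan2(√a, √(1-a))=0.947158633; dist=6371·c=6034.348 ≈ 6034.3 km; running total=6034.3 km
Leg 1 bearing: y=sinΔλ·cosφ2=0.73779341, x=cosφ1·sinφ2-sinφ1·cosφ2·cosΔλ=0.33854731; θ=atan2(y, x)=65.3513° ≈ 65.4°
Leg 2: φ1=0.7050956, φ2=-0.5905758, Δφ=-1.2956714, Δλ=2.7035325 rad; a=sin²(Δφ/2)+cosφ1·cosφ2·sin²(Δλ/2)=0.9668605992; c=2·atan2(√a, √(1-a))=2.775466526; dist=6371·c=17682.497 ≈ 17682.5 km; running total=23716.8 km
Leg 2 bearing: y=sinΔλ·cosφ2=0.35233548, x=cosφ1·sinφ2-sinφ1·cosφ2·cosΔλ=0.06343842; θ=atan2(y, x)=79.7932° ≈ 79.8°
Leg 3: φ1=-0.5905758, φ2=0.1135354, Δφ=0.7041112, Δλ=-2.5788008 rad; a=sin²(Δφ/2)+cosφ1·cosφ2·sin²(Δλ/2)=0.8805374821; c=2·atan2(√a, √(1-a))=2.435765032; dist=6371·c=15518.259 ≈ 15518.3 km; running total=39235.1 km
Leg 3 bearing: y=sinΔλ·cosφ2=-0.53011446, x=cosφ1·sinφ2-sinφ1·cosφ2·cosΔλ=-0.37382290; θ=atan2(y, x)=-125.1905° <0 so +360° → 234.8095° ≈ 234.8°

Leg 1: dist=6034.3 km, bearing=65.4°
Leg 2: dist=17682.5 km, bearing=79.8°
Leg 3: dist=15518.3 km, bearing=234.8°
Total: 39235.1 km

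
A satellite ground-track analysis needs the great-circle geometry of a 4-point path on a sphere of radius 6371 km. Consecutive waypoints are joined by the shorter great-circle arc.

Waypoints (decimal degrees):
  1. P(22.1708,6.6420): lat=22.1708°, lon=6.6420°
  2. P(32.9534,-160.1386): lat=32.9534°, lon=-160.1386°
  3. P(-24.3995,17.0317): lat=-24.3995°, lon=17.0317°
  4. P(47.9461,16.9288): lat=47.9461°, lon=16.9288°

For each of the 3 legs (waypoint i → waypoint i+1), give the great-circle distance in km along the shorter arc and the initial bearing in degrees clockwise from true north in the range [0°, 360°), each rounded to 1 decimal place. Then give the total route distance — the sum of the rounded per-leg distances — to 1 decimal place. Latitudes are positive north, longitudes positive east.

Leg 1: dist=13727.0 km, bearing=346.7°
Leg 2: dist=19024.8 km, bearing=16.9°
Leg 3: dist=8044.5 km, bearing=359.9°
Total: 40796.3 km

Leg 1: φ1=0.3869535, φ2=0.5751453, Δφ=0.1881919, Δλ=-2.9108706 rad; a=sin²(Δφ/2)+cosφ1·cosφ2·sin²(Δλ/2)=0.7756041007; c=2·atan2(√a, √(1-a))=2.154607918; dist=6371·c=13727.007 ≈ 13727.0 km; running total=13727.0 km
Leg 1 bearing: y=sinΔλ·cosφ2=-0.19188884, x=cosφ1·sinφ2-sinφ1·cosφ2·cosΔλ=0.81200258; θ=atan2(y, x)=-13.2960° <0 so +360° → 346.7040° ≈ 346.7°
Leg 2: φ1=0.5751453, φ2=-0.4258516, Δφ=-1.0009969, Δλ=3.0922051 rad; a=sin²(Δφ/2)+cosφ1·cosφ2·sin²(Δλ/2)=0.9939723051; c=2·atan2(√a, √(1-a))=2.986159773; dist=6371·c=19024.824 ≈ 19024.8 km; running total=32751.8 km
Leg 2 bearing: y=sinΔλ·cosφ2=0.04495836, x=cosφ1·sinφ2-sinφ1·cosφ2·cosΔλ=0.14813573; θ=atan2(y, x)=16.8827° ≈ 16.9°
Leg 3: φ1=-0.4258516, φ2=0.8368173, Δφ=1.2626689, Δλ=-0.0017959 rad; a=sin²(Δφ/2)+cosφ1·cosφ2·sin²(Δλ/2)=0.3483631069; c=2·atan2(√a, √(1-a))=1.262669952; dist=6371·c=8044.470 ≈ 8044.5 km; running total=40796.3 km
Leg 3 bearing: y=sinΔλ·cosφ2=-0.00120298, x=cosφ1·sinφ2-sinφ1·cosφ2·cosΔλ=0.95290270; θ=atan2(y, x)=-0.0723° <0 so +360° → 359.9277° ≈ 359.9°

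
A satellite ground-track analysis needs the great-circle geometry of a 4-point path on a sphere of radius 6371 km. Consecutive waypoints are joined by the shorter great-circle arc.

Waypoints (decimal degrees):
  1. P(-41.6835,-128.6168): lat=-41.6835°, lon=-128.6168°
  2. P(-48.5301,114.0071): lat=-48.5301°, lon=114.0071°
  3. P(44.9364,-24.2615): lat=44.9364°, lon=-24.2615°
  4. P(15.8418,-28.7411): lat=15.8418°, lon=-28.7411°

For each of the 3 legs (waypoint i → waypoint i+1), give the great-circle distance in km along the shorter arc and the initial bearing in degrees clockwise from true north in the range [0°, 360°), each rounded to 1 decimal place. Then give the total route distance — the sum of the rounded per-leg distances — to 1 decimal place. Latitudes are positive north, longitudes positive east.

Leg 1: φ1=-0.7275143, φ2=-0.8470100, Δφ=-0.1194957, Δλ=4.2345859 rad; a=sin²(Δφ/2)+cosφ1·cosφ2·sin²(Δλ/2)=0.3645597909; c=2·atan2(√a, √(1-a))=1.296488800; dist=6371·c=8259.930 ≈ 8259.9 km; running total=8259.9 km
Leg 1 bearing: y=sinΔλ·cosφ2=-0.58806195, x=cosφ1·sinφ2-sinφ1·cosφ2·cosΔλ=-0.76210691; θ=atan2(y, x)=-142.3453° <0 so +360° → 217.6547° ≈ 217.7°
Leg 2: φ1=-0.8470100, φ2=0.7842881, Δφ=1.6312982, Δλ=-2.4132423 rad; a=sin²(Δφ/2)+cosφ1·cosφ2·sin²(Δλ/2)=0.9395453080; c=2·atan2(√a, √(1-a))=2.644747311; dist=6371·c=16849.685 ≈ 16849.7 km; running total=25109.6 km
Leg 2 bearing: y=sinΔλ·cosφ2=-0.47120034, x=cosφ1·sinφ2-sinφ1·cosφ2·cosΔλ=0.07190224; θ=atan2(y, x)=-81.3239° <0 so +360° → 278.6761° ≈ 278.7°
Leg 3: φ1=0.7842881, φ2=0.2764916, Δφ=-0.5077966, Δλ=-0.0781838 rad; a=sin²(Δφ/2)+cosφ1·cosφ2·sin²(Δλ/2)=0.0641311374; c=2·atan2(√a, √(1-a))=0.512058543; dist=6371·c=3262.325 ≈ 3262.3 km; running total=28371.9 km
Leg 3 bearing: y=sinΔλ·cosφ2=-0.07513768, x=cosφ1·sinφ2-sinφ1·cosφ2·cosΔλ=-0.48417731; θ=atan2(y, x)=-171.1788° <0 so +360° → 188.8212° ≈ 188.8°

Leg 1: dist=8259.9 km, bearing=217.7°
Leg 2: dist=16849.7 km, bearing=278.7°
Leg 3: dist=3262.3 km, bearing=188.8°
Total: 28371.9 km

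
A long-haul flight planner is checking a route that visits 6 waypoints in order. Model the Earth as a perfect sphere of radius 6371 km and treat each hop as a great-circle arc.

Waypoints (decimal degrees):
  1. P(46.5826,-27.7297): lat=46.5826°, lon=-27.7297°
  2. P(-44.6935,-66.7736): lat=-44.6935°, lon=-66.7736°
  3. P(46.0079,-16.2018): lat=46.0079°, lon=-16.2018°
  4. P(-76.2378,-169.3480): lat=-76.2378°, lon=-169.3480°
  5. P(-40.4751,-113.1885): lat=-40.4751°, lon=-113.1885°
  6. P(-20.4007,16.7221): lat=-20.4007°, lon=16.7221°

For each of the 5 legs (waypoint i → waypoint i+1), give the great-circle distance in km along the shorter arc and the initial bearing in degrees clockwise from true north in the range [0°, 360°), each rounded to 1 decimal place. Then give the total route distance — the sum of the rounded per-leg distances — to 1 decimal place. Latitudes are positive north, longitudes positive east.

Leg 1: φ1=0.8130197, φ2=-0.7800487, Δφ=-1.5930685, Δλ=-0.6814446 rad; a=sin²(Δφ/2)+cosφ1·cosφ2·sin²(Δλ/2)=0.5656954773; c=2·atan2(√a, √(1-a))=1.702568295; dist=6371·c=10847.063 ≈ 10847.1 km; running total=10847.1 km
Leg 1 bearing: y=sinΔλ·cosφ2=-0.44779398, x=cosφ1·sinφ2-sinφ1·cosφ2·cosΔλ=-0.88443031; θ=atan2(y, x)=-153.1465° <0 so +360° → 206.8535° ≈ 206.9°
Leg 2: φ1=-0.7800487, φ2=0.8029893, Δφ=1.5830381, Δλ=0.8826444 rad; a=sin²(Δφ/2)+cosφ1·cosφ2·sin²(Δλ/2)=0.5962023315; c=2·atan2(√a, √(1-a))=1.764408335; dist=6371·c=11241.046 ≈ 11241.0 km; running total=22088.1 km
Leg 2 bearing: y=sinΔλ·cosφ2=0.53649215, x=cosφ1·sinφ2-sinφ1·cosφ2·cosΔλ=0.82167915; θ=atan2(y, x)=33.1414° ≈ 33.1°
Leg 3: φ1=0.8029893, φ2=-1.3306006, Δφ=-2.1335900, Δλ=-2.6729054 rad; a=sin²(Δφ/2)+cosφ1·cosφ2·sin²(Δλ/2)=0.9230970284; c=2·atan2(√a, √(1-a))=2.579598306; dist=6371·c=16434.621 ≈ 16434.6 km; running total=38522.7 km
Leg 3 bearing: y=sinΔλ·cosφ2=-0.10745982, x=cosφ1·sinφ2-sinφ1·cosφ2·cosΔλ=-0.52192720; θ=atan2(y, x)=-168.3659° <0 so +360° → 191.6341° ≈ 191.6°
Leg 4: φ1=-1.3306006, φ2=-0.7064238, Δφ=0.6241769, Δλ=0.9801682 rad; a=sin²(Δφ/2)+cosφ1·cosφ2·sin²(Δλ/2)=0.1343714887; c=2·atan2(√a, √(1-a))=0.750633326; dist=6371·c=4782.285 ≈ 4782.3 km; running total=43305.0 km
Leg 4 bearing: y=sinΔλ·cosφ2=0.63182075, x=cosφ1·sinφ2-sinφ1·cosφ2·cosΔλ=0.25703250; θ=atan2(y, x)=67.8629° ≈ 67.9°
Leg 5: φ1=-0.7064238, φ2=-0.3560594, Δφ=0.3503644, Δλ=2.2673677 rad; a=sin²(Δφ/2)+cosφ1·cosφ2·sin²(Δλ/2)=0.6155838755; c=2·atan2(√a, √(1-a))=1.804074100; dist=6371·c=11493.756 ≈ 11493.8 km; running total=54798.8 km
Leg 5 bearing: y=sinΔλ·cosφ2=0.71893557, x=cosφ1·sinφ2-sinφ1·cosφ2·cosΔλ=-0.65550981; θ=atan2(y, x)=132.3579° ≈ 132.4°

Leg 1: dist=10847.1 km, bearing=206.9°
Leg 2: dist=11241.0 km, bearing=33.1°
Leg 3: dist=16434.6 km, bearing=191.6°
Leg 4: dist=4782.3 km, bearing=67.9°
Leg 5: dist=11493.8 km, bearing=132.4°
Total: 54798.8 km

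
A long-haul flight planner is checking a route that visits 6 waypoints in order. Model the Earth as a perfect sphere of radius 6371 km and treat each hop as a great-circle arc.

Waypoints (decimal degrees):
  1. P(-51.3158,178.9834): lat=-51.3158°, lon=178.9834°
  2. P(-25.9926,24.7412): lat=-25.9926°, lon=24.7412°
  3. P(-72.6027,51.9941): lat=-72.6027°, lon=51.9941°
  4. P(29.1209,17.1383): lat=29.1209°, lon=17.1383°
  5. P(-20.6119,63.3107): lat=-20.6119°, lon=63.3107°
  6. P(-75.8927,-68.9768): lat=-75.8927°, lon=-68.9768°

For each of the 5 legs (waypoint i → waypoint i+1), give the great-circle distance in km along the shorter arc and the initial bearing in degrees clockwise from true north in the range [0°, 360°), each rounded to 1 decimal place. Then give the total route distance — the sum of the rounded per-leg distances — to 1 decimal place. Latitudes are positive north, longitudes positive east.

Leg 1: φ1=-0.8956297, φ2=-0.4536565, Δφ=0.4419732, Δλ=-2.6920342 rad; a=sin²(Δφ/2)+cosφ1·cosφ2·sin²(Δλ/2)=0.5819407970; c=2·atan2(√a, √(1-a))=1.735420497; dist=6371·c=11056.364 ≈ 11056.4 km; running total=11056.4 km
Leg 1 bearing: y=sinΔλ·cosφ2=-0.39061162, x=cosφ1·sinφ2-sinφ1·cosφ2·cosΔλ=-0.90585064; θ=atan2(y, x)=-156.6738° <0 so +360° → 203.3262° ≈ 203.3°
Leg 2: φ1=-0.4536565, φ2=-1.2671562, Δφ=-0.8134997, Δλ=0.4756528 rad; a=sin²(Δφ/2)+cosφ1·cosφ2·sin²(Δλ/2)=0.1714368694; c=2·atan2(√a, √(1-a))=0.853796366; dist=6371·c=5439.537 ≈ 5439.5 km; running total=16495.9 km
Leg 2 bearing: y=sinΔλ·cosφ2=0.13691584, x=cosφ1·sinφ2-sinφ1·cosφ2·cosΔλ=-0.74124161; θ=atan2(y, x)=169.5348° ≈ 169.5°
Leg 3: φ1=-1.2671562, φ2=0.5082556, Δφ=1.7754117, Δλ=-0.6083485 rad; a=sin²(Δφ/2)+cosφ1·cosφ2·sin²(Δλ/2)=0.6250259688; c=2·atan2(√a, √(1-a))=1.823530223; dist=6371·c=11617.711 ≈ 11617.7 km; running total=28113.6 km
Leg 3 bearing: y=sinΔλ·cosφ2=-0.49927077, x=cosφ1·sinφ2-sinφ1·cosφ2·cosΔλ=0.82957985; θ=atan2(y, x)=-31.0410° <0 so +360° → 328.9590° ≈ 329.0°
Leg 4: φ1=0.5082556, φ2=-0.3597455, Δφ=-0.8680011, Δλ=0.8058604 rad; a=sin²(Δφ/2)+cosφ1·cosφ2·sin²(Δλ/2)=0.3025444380; c=2·atan2(√a, √(1-a))=1.164825217; dist=6371·c=7421.101 ≈ 7421.1 km; running total=35534.7 km
Leg 4 bearing: y=sinΔλ·cosφ2=0.67524564, x=cosφ1·sinφ2-sinφ1·cosφ2·cosΔλ=-0.62296752; θ=atan2(y, x)=132.6940° ≈ 132.7°
Leg 5: φ1=-0.3597455, φ2=-1.3245775, Δφ=-0.9648320, Δλ=-2.3088524 rad; a=sin²(Δφ/2)+cosφ1·cosφ2·sin²(Δλ/2)=0.4060412910; c=2·atan2(√a, √(1-a))=1.381754969; dist=6371·c=8803.161 ≈ 8803.2 km; running total=44337.9 km
Leg 5 bearing: y=sinΔλ·cosφ2=-0.18031242, x=cosφ1·sinφ2-sinφ1·cosφ2·cosΔλ=-0.96549183; θ=atan2(y, x)=-169.4215° <0 so +360° → 190.5785° ≈ 190.6°

Leg 1: dist=11056.4 km, bearing=203.3°
Leg 2: dist=5439.5 km, bearing=169.5°
Leg 3: dist=11617.7 km, bearing=329.0°
Leg 4: dist=7421.1 km, bearing=132.7°
Leg 5: dist=8803.2 km, bearing=190.6°
Total: 44337.9 km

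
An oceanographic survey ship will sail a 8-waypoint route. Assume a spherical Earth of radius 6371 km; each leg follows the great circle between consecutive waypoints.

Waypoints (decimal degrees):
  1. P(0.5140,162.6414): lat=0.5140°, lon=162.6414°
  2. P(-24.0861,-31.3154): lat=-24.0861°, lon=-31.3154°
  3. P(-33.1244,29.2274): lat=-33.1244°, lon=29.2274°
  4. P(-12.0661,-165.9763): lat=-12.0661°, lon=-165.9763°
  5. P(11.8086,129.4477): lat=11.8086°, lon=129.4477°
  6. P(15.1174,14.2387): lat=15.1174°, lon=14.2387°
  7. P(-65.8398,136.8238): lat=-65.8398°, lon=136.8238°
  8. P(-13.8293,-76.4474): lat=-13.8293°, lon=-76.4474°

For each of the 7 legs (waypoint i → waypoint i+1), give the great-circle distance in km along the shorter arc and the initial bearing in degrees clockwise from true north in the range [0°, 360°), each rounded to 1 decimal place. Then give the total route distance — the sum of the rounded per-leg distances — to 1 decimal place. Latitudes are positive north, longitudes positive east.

Leg 1: dist=16993.2 km, bearing=151.2°
Leg 2: dist=5915.7 km, bearing=114.4°
Leg 3: dist=14737.6 km, bearing=159.6°
Leg 4: dist=7605.5 km, bearing=288.0°
Leg 5: dist=12279.6 km, bearing=291.2°
Leg 6: dist=12986.6 km, bearing=157.3°
Leg 7: dist=10736.6 km, bearing=147.6°
Total: 81254.8 km

Leg 1: φ1=0.0089710, φ2=-0.4203817, Δφ=-0.4293527, Δλ=-3.3851848 rad; a=sin²(Δφ/2)+cosφ1·cosφ2·sin²(Δλ/2)=0.9448034539; c=2·atan2(√a, √(1-a))=2.667280101; dist=6371·c=16993.242 ≈ 16993.2 km; running total=16993.2 km
Leg 1 bearing: y=sinΔλ·cosφ2=0.22019058, x=cosφ1·sinφ2-sinφ1·cosφ2·cosΔλ=-0.40014455; θ=atan2(y, x)=151.1770° ≈ 151.2°
Leg 2: φ1=-0.4203817, φ2=-0.5781298, Δφ=-0.1577481, Δλ=1.0566712 rad; a=sin²(Δφ/2)+cosφ1·cosφ2·sin²(Δλ/2)=0.2004953910; c=2·atan2(√a, √(1-a))=0.928533121; dist=6371·c=5915.685 ≈ 5915.7 km; running total=22908.9 km
Leg 2 bearing: y=sinΔλ·cosφ2=0.72921864, x=cosφ1·sinφ2-sinφ1·cosφ2·cosΔλ=-0.33079924; θ=atan2(y, x)=114.4007° ≈ 114.4°
Leg 3: φ1=-0.5781298, φ2=-0.2105932, Δφ=0.3675367, Δλ=-3.4069473 rad; a=sin²(Δφ/2)+cosφ1·cosφ2·sin²(Δλ/2)=0.8380435335; c=2·atan2(√a, √(1-a))=2.313235378; dist=6371·c=14737.623 ≈ 14737.6 km; running total=37646.5 km
Leg 3 bearing: y=sinΔλ·cosφ2=0.25645760, x=cosφ1·sinφ2-sinφ1·cosφ2·cosΔλ=-0.69075016; θ=atan2(y, x)=159.6313° ≈ 159.6°
Leg 4: φ1=-0.2105932, φ2=0.2060990, Δφ=0.4166921, Δλ=5.1561215 rad; a=sin²(Δφ/2)+cosφ1·cosφ2·sin²(Δλ/2)=0.3159174183; c=2·atan2(√a, √(1-a))=1.193761530; dist=6371·c=7605.455 ≈ 7605.5 km; running total=45252.0 km
Leg 4 bearing: y=sinΔλ·cosφ2=-0.88404177, x=cosφ1·sinφ2-sinφ1·cosφ2·cosΔλ=0.28796624; θ=atan2(y, x)=-71.9576° <0 so +360° → 288.0424° ≈ 288.0°
Leg 5: φ1=0.2060990, φ2=0.2638484, Δφ=0.0577495, Δλ=-2.0107764 rad; a=sin²(Δφ/2)+cosφ1·cosφ2·sin²(Δλ/2)=0.6745546845; c=2·atan2(√a, √(1-a))=1.927416832; dist=6371·c=12279.573 ≈ 12279.6 km; running total=57531.6 km
Leg 5 bearing: y=sinΔλ·cosφ2=-0.87344955, x=cosφ1·sinφ2-sinφ1·cosφ2·cosΔλ=0.33942381; θ=atan2(y, x)=-68.7638° <0 so +360° → 291.2362° ≈ 291.2°
Leg 6: φ1=0.2638484, φ2=-1.1491213, Δφ=-1.4129697, Δλ=2.1395136 rad; a=sin²(Δφ/2)+cosφ1·cosφ2·sin²(Δλ/2)=0.7253742020; c=2·atan2(√a, √(1-a))=2.038399894; dist=6371·c=12986.646 ≈ 12986.6 km; running total=70518.2 km
Leg 6 bearing: y=sinΔλ·cosφ2=0.34486412, x=cosφ1·sinφ2-sinφ1·cosφ2·cosΔλ=-0.82334356; θ=atan2(y, x)=157.2732° ≈ 157.3°
Leg 7: φ1=-1.1491213, φ2=-0.2413668, Δφ=0.9077545, Δλ=-3.7222846 rad; a=sin²(Δφ/2)+cosφ1·cosφ2·sin²(Δλ/2)=0.5570940960; c=2·atan2(√a, √(1-a))=1.685234135; dist=6371·c=10736.627 ≈ 10736.6 km; running total=81254.8 km
Leg 7 bearing: y=sinΔλ·cosφ2=0.53269983, x=cosφ1·sinφ2-sinφ1·cosφ2·cosΔλ=-0.83856541; θ=atan2(y, x)=147.5742° ≈ 147.6°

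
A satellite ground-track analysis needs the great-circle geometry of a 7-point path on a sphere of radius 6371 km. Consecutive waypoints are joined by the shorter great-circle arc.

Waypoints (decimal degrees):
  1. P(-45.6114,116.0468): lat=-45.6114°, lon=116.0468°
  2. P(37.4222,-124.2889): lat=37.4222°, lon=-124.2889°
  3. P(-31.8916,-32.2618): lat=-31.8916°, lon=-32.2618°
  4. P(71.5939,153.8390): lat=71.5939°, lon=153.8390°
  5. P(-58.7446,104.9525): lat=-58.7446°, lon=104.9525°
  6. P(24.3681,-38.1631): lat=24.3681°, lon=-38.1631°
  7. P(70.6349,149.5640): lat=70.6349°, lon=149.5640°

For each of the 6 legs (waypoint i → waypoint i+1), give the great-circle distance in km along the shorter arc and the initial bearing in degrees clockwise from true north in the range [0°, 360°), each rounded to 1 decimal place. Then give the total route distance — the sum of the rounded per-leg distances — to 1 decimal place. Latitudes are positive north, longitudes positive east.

Leg 1: φ1=-0.7960691, φ2=0.6531406, Δφ=1.4492097, Δλ=-4.1946493 rad; a=sin²(Δφ/2)+cosφ1·cosφ2·sin²(Δλ/2)=0.8546034312; c=2·atan2(√a, √(1-a))=2.359168881; dist=6371·c=15030.265 ≈ 15030.3 km; running total=15030.3 km
Leg 1 bearing: y=sinΔλ·cosφ2=0.69009414, x=cosφ1·sinφ2-sinφ1·cosφ2·cosΔλ=0.14420715; θ=atan2(y, x)=78.1969° ≈ 78.2°
Leg 2: φ1=0.6531406, φ2=-0.5566134, Δφ=-1.2097540, Δλ=1.6061759 rad; a=sin²(Δφ/2)+cosφ1·cosφ2·sin²(Δλ/2)=0.6724495192; c=2·atan2(√a, √(1-a))=1.922927548; dist=6371·c=12250.971 ≈ 12251.0 km; running total=27281.3 km
Leg 2 bearing: y=sinΔλ·cosφ2=0.84851782, x=cosφ1·sinφ2-sinφ1·cosφ2·cosΔλ=-0.40132550; θ=atan2(y, x)=115.3129° ≈ 115.3°
Leg 3: φ1=-0.5566134, φ2=1.2495493, Δφ=1.8061627, Δλ=3.2480717 rad; a=sin²(Δφ/2)+cosφ1·cosφ2·sin²(Δλ/2)=0.8839277947; c=2·atan2(√a, √(1-a))=2.446283347; dist=6371·c=15585.271 ≈ 15585.3 km; running total=42866.6 km
Leg 3 bearing: y=sinΔλ·cosφ2=-0.03355727, x=cosφ1·sinφ2-sinφ1·cosφ2·cosΔλ=0.63974347; θ=atan2(y, x)=-3.0027° <0 so +360° → 356.9973° ≈ 357.0°
Leg 4: φ1=1.2495493, φ2=-1.0252867, Δφ=-2.2748360, Δλ=-0.8532304 rad; a=sin²(Δφ/2)+cosφ1·cosφ2·sin²(Δλ/2)=0.8517022980; c=2·atan2(√a, √(1-a))=2.350972421; dist=6371·c=14978.045 ≈ 14978.0 km; running total=57844.6 km
Leg 4 bearing: y=sinΔλ·cosφ2=-0.39090888, x=cosφ1·sinφ2-sinφ1·cosφ2·cosΔλ=-0.59364318; θ=atan2(y, x)=-146.6354° <0 so +360° → 213.3646° ≈ 213.4°
Leg 5: φ1=-1.0252867, φ2=0.4253036, Δφ=1.4505903, Δλ=-2.4978384 rad; a=sin²(Δφ/2)+cosφ1·cosφ2·sin²(Δλ/2)=0.8653735840; c=2·atan2(√a, √(1-a))=2.390212151; dist=6371·c=15228.042 ≈ 15228.0 km; running total=73072.6 km
Leg 5 bearing: y=sinΔλ·cosφ2=-0.54673255, x=cosφ1·sinφ2-sinφ1·cosφ2·cosΔλ=-0.40876900; θ=atan2(y, x)=-126.7839° <0 so +360° → 233.2161° ≈ 233.2°
Leg 6: φ1=0.4253036, φ2=1.2328116, Δφ=0.8075080, Δλ=3.2764560 rad; a=sin²(Δφ/2)+cosφ1·cosφ2·sin²(Δλ/2)=0.4550247136; c=2·atan2(√a, √(1-a))=1.480724010; dist=6371·c=9433.693 ≈ 9433.7 km; running total=82506.3 km
Leg 6 bearing: y=sinΔλ·cosφ2=-0.04458343, x=cosφ1·sinφ2-sinφ1·cosφ2·cosΔλ=0.99494784; θ=atan2(y, x)=-2.5657° <0 so +360° → 357.4343° ≈ 357.4°

Leg 1: dist=15030.3 km, bearing=78.2°
Leg 2: dist=12251.0 km, bearing=115.3°
Leg 3: dist=15585.3 km, bearing=357.0°
Leg 4: dist=14978.0 km, bearing=213.4°
Leg 5: dist=15228.0 km, bearing=233.2°
Leg 6: dist=9433.7 km, bearing=357.4°
Total: 82506.3 km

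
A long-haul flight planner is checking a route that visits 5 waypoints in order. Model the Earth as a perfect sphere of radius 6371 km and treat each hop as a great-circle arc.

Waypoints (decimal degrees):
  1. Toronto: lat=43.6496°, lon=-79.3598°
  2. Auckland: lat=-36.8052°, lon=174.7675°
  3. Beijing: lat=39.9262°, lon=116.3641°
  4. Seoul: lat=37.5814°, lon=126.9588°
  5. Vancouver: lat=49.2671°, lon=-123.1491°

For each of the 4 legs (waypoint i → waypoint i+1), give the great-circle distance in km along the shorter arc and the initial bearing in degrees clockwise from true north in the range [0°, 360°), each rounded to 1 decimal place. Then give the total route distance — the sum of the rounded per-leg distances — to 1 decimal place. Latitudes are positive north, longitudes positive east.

Leg 1: φ1=0.7618292, φ2=-0.6423719, Δφ=-1.4042012, Δλ=4.4353581 rad; a=sin²(Δφ/2)+cosφ1·cosφ2·sin²(Δλ/2)=0.7859882803; c=2·atan2(√a, √(1-a))=2.179709810; dist=6371·c=13886.931 ≈ 13886.9 km; running total=13886.9 km
Leg 1 bearing: y=sinΔλ·cosφ2=-0.77014858, x=cosφ1·sinφ2-sinφ1·cosφ2·cosΔλ=-0.28233665; θ=atan2(y, x)=-110.1329° <0 so +360° → 249.8671° ≈ 249.9°
Leg 2: φ1=-0.6423719, φ2=0.6968436, Δφ=1.3392156, Δλ=-1.0193316 rad; a=sin²(Δφ/2)+cosφ1·cosφ2·sin²(Δλ/2)=0.5313976051; c=2·atan2(√a, √(1-a))=1.633632880; dist=6371·c=10407.875 ≈ 10407.9 km; running total=24294.8 km
Leg 2 bearing: y=sinΔλ·cosφ2=-0.65318917, x=cosφ1·sinφ2-sinφ1·cosφ2·cosΔλ=0.75458642; θ=atan2(y, x)=-40.8803° <0 so +360° → 319.1197° ≈ 319.1°
Leg 3: φ1=0.6968436, φ2=0.6559192, Δφ=-0.0409245, Δλ=0.1849124 rad; a=sin²(Δφ/2)+cosφ1·cosφ2·sin²(Δλ/2)=0.0055988803; c=2·atan2(√a, √(1-a))=0.149791332; dist=6371·c=954.321 ≈ 954.3 km; running total=25249.1 km
Leg 3 bearing: y=sinΔλ·cosφ2=0.14570712, x=cosφ1·sinφ2-sinφ1·cosφ2·cosΔλ=-0.03224231; θ=atan2(y, x)=102.4774° ≈ 102.5°
Leg 4: φ1=0.6559192, φ2=0.8598731, Δφ=0.2039539, Δλ=-4.3652063 rad; a=sin²(Δφ/2)+cosφ1·cosφ2·sin²(Δλ/2)=0.3569015721; c=2·atan2(√a, √(1-a))=1.280541026; dist=6371·c=8158.327 ≈ 8158.3 km; running total=33407.4 km
Leg 4 bearing: y=sinΔλ·cosφ2=0.61360024, x=cosφ1·sinφ2-sinφ1·cosφ2·cosΔλ=0.73592534; θ=atan2(y, x)=39.8207° ≈ 39.8°

Leg 1: dist=13886.9 km, bearing=249.9°
Leg 2: dist=10407.9 km, bearing=319.1°
Leg 3: dist=954.3 km, bearing=102.5°
Leg 4: dist=8158.3 km, bearing=39.8°
Total: 33407.4 km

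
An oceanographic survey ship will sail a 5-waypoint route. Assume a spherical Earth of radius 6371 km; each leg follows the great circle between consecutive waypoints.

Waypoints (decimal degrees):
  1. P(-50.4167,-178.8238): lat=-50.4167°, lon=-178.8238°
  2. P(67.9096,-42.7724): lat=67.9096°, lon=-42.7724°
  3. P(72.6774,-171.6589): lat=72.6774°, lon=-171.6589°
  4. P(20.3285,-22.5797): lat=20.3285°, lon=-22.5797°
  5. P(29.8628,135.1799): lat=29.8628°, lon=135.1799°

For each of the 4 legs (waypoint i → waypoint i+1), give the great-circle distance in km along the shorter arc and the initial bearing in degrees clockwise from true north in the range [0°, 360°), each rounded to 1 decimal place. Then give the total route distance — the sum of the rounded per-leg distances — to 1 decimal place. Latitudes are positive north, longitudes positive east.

Leg 1: φ1=-0.8799374, φ2=1.1852461, Δφ=2.0651835, Δλ=2.3745449 rad; a=sin²(Δφ/2)+cosφ1·cosφ2·sin²(Δλ/2)=0.9433243004; c=2·atan2(√a, √(1-a))=2.660843220; dist=6371·c=16952.232 ≈ 16952.2 km; running total=16952.2 km
Leg 1 bearing: y=sinΔλ·cosφ2=0.26099670, x=cosφ1·sinφ2-sinφ1·cosφ2·cosΔλ=0.38175251; θ=atan2(y, x)=34.3596° ≈ 34.4°
Leg 2: φ1=1.1852461, φ2=1.2684599, Δφ=0.0832138, Δλ=-2.2494938 rad; a=sin²(Δφ/2)+cosφ1·cosφ2·sin²(Δλ/2)=0.0928655277; c=2·atan2(√a, √(1-a))=0.619327628; dist=6371·c=3945.736 ≈ 3945.7 km; running total=20897.9 km
Leg 2 bearing: y=sinΔλ·cosφ2=-0.23176708, x=cosφ1·sinφ2-sinφ1·cosφ2·cosΔλ=0.53221247; θ=atan2(y, x)=-23.5321° <0 so +360° → 336.4679° ≈ 336.5°
Leg 3: φ1=1.2684599, φ2=0.3547993, Δφ=-0.9136607, Δλ=2.6019229 rad; a=sin²(Δφ/2)+cosφ1·cosφ2·sin²(Δλ/2)=0.4539399798; c=2·atan2(√a, √(1-a))=1.478545496; dist=6371·c=9419.813 ≈ 9419.8 km; running total=30317.7 km
Leg 3 bearing: y=sinΔλ·cosφ2=0.48184804, x=cosφ1·sinφ2-sinφ1·cosφ2·cosΔλ=0.87139908; θ=atan2(y, x)=28.9408° ≈ 28.9°
Leg 4: φ1=0.3547993, φ2=0.5212042, Δφ=0.1664049, Δλ=2.7534244 rad; a=sin²(Δφ/2)+cosφ1·cosφ2·sin²(Δλ/2)=0.7898634939; c=2·atan2(√a, √(1-a))=2.189189916; dist=6371·c=13947.329 ≈ 13947.3 km; running total=44265.0 km
Leg 4 bearing: y=sinΔλ·cosφ2=0.32823725, x=cosφ1·sinφ2-sinφ1·cosφ2·cosΔλ=0.74577271; θ=atan2(y, x)=23.7558° ≈ 23.8°

Leg 1: dist=16952.2 km, bearing=34.4°
Leg 2: dist=3945.7 km, bearing=336.5°
Leg 3: dist=9419.8 km, bearing=28.9°
Leg 4: dist=13947.3 km, bearing=23.8°
Total: 44265.0 km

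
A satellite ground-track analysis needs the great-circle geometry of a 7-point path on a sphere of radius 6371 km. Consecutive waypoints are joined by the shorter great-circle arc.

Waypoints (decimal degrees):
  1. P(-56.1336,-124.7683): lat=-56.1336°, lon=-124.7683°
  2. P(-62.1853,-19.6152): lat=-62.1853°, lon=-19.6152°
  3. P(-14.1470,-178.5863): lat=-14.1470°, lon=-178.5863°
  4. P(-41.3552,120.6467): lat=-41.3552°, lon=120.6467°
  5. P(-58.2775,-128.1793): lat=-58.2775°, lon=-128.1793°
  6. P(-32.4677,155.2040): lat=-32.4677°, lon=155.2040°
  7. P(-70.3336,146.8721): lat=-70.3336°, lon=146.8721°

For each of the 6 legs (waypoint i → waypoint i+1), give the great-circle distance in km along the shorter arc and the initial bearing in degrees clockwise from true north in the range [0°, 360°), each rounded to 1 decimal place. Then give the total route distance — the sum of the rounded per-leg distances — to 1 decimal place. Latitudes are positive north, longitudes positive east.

Leg 1: dist=5360.4 km, bearing=142.8°
Leg 2: dist=11330.5 km, bearing=200.8°
Leg 3: dist=6546.3 km, bearing=229.9°
Leg 4: dist=7249.9 km, bearing=147.3°
Leg 5: dist=6226.0 km, bearing=261.9°
Leg 6: dist=4241.5 km, bearing=184.5°
Total: 40954.6 km

Leg 1: φ1=-0.9797161, φ2=-1.0853382, Δφ=-0.1056221, Δλ=1.8352678 rad; a=sin²(Δφ/2)+cosφ1·cosφ2·sin²(Δλ/2)=0.1667836156; c=2·atan2(√a, √(1-a))=0.841382434; dist=6371·c=5360.447 ≈ 5360.4 km; running total=5360.4 km
Leg 1 bearing: y=sinΔλ·cosφ2=0.45038979, x=cosφ1·sinφ2-sinφ1·cosφ2·cosΔλ=-0.59415183; θ=atan2(y, x)=142.8365° ≈ 142.8°
Leg 2: φ1=-1.0853382, φ2=-0.2469117, Δφ=0.8384265, Δλ=-2.7745691 rad; a=sin²(Δφ/2)+cosφ1·cosφ2·sin²(Δλ/2)=0.6030781143; c=2·atan2(√a, √(1-a))=1.778441498; dist=6371·c=11330.451 ≈ 11330.5 km; running total=16690.9 km
Leg 2 bearing: y=sinΔλ·cosφ2=-0.34795589, x=cosφ1·sinφ2-sinφ1·cosφ2·cosΔλ=-0.91456345; θ=atan2(y, x)=-159.1701° <0 so +360° → 200.8299° ≈ 200.8°
Leg 3: φ1=-0.2469117, φ2=-0.7217844, Δφ=-0.4748727, Δλ=5.2226011 rad; a=sin²(Δφ/2)+cosφ1·cosφ2·sin²(Δλ/2)=0.2415255272; c=2·atan2(√a, √(1-a))=1.027513476; dist=6371·c=6546.288 ≈ 6546.3 km; running total=23237.2 km
Leg 3 bearing: y=sinΔλ·cosφ2=-0.65502866, x=cosφ1·sinφ2-sinφ1·cosφ2·cosΔλ=-0.55109095; θ=atan2(y, x)=-130.0747° <0 so +360° → 229.9253° ≈ 229.9°
Leg 4: φ1=-0.7217844, φ2=-1.0171343, Δφ=-0.2953499, Δλ=-4.3428330 rad; a=sin²(Δφ/2)+cosφ1·cosφ2·sin²(Δλ/2)=0.2902723466; c=2·atan2(√a, √(1-a))=1.137951120; dist=6371·c=7249.887 ≈ 7249.9 km; running total=30487.1 km
Leg 4 bearing: y=sinΔλ·cosφ2=0.49030742, x=cosφ1·sinφ2-sinφ1·cosφ2·cosΔλ=-0.76397374; θ=atan2(y, x)=147.3082° ≈ 147.3°
Leg 5: φ1=-1.0171343, φ2=-0.5666683, Δφ=0.4504660, Δλ=4.9459716 rad; a=sin²(Δφ/2)+cosφ1·cosφ2·sin²(Δλ/2)=0.2203464425; c=2·atan2(√a, √(1-a))=0.977246611; dist=6371·c=6226.038 ≈ 6226.0 km; running total=36713.1 km
Leg 5 bearing: y=sinΔλ·cosφ2=-0.82078233, x=cosφ1·sinφ2-sinφ1·cosφ2·cosΔλ=-0.11615471; θ=atan2(y, x)=-98.0548° <0 so +360° → 261.9452° ≈ 261.9°
Leg 6: φ1=-0.5666683, φ2=-1.2275529, Δφ=-0.6608846, Δλ=-0.1454191 rad; a=sin²(Δφ/2)+cosφ1·cosφ2·sin²(Δλ/2)=0.1067736823; c=2·atan2(√a, √(1-a))=0.665751836; dist=6371·c=4241.505 ≈ 4241.5 km; running total=40954.6 km
Leg 6 bearing: y=sinΔλ·cosφ2=-0.04876749, x=cosφ1·sinφ2-sinφ1·cosφ2·cosΔλ=-0.61572233; θ=atan2(y, x)=-175.4714° <0 so +360° → 184.5286° ≈ 184.5°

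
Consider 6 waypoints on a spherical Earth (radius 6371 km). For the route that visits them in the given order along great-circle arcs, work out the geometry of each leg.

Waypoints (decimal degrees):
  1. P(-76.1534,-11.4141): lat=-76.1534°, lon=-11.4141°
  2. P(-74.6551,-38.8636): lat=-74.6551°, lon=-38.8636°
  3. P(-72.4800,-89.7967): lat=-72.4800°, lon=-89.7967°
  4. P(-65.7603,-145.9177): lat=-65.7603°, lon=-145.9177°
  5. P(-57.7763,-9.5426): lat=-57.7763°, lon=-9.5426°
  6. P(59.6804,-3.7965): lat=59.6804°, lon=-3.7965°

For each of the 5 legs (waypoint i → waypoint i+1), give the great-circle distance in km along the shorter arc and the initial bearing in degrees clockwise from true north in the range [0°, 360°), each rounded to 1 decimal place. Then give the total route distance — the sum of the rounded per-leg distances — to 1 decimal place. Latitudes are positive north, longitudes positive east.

Leg 1: dist=779.3 km, bearing=268.7°
Leg 2: dist=1569.2 km, bearing=253.5°
Leg 3: dist=2247.2 km, bearing=260.6°
Leg 4: dist=5804.3 km, bearing=152.3°
Leg 5: dist=13070.3 km, bearing=3.3°
Total: 23470.3 km

Leg 1: φ1=-1.3291276, φ2=-1.3029773, Δφ=0.0261503, Δλ=-0.4790842 rad; a=sin²(Δφ/2)+cosφ1·cosφ2·sin²(Δλ/2)=0.0037359782; c=2·atan2(√a, √(1-a))=0.122321543; dist=6371·c=779.311 ≈ 779.3 km; running total=779.3 km
Leg 1 bearing: y=sinΔλ·cosφ2=-0.12198507, x=cosφ1·sinφ2-sinφ1·cosφ2·cosΔλ=-0.00277952; θ=atan2(y, x)=-91.3053° <0 so +360° → 268.6947° ≈ 268.7°
Leg 2: φ1=-1.3029773, φ2=-1.2650146, Δφ=0.0379627, Δλ=-0.8889503 rad; a=sin²(Δφ/2)+cosφ1·cosφ2·sin²(Δλ/2)=0.0150889423; c=2·atan2(√a, √(1-a))=0.246296172; dist=6371·c=1569.153 ≈ 1569.2 km; running total=2348.5 km
Leg 2 bearing: y=sinΔλ·cosφ2=-0.23372964, x=cosφ1·sinφ2-sinφ1·cosφ2·cosΔλ=-0.06939395; θ=atan2(y, x)=-106.5361° <0 so +360° → 253.4639° ≈ 253.5°
Leg 3: φ1=-1.2650146, φ2=-1.1477338, Δφ=0.1172809, Δλ=-0.9794962 rad; a=sin²(Δφ/2)+cosφ1·cosφ2·sin²(Δλ/2)=0.0307833508; c=2·atan2(√a, √(1-a))=0.352729433; dist=6371·c=2247.239 ≈ 2247.2 km; running total=4595.7 km
Leg 3 bearing: y=sinΔλ·cosφ2=-0.34084955, x=cosφ1·sinφ2-sinφ1·cosφ2·cosΔλ=-0.05625416; θ=atan2(y, x)=-99.3717° <0 so +360° → 260.6283° ≈ 260.6°
Leg 4: φ1=-1.1477338, φ2=-1.0083867, Δφ=0.1393471, Δλ=2.3801945 rad; a=sin²(Δφ/2)+cosφ1·cosφ2·sin²(Δλ/2)=0.1935404472; c=2·atan2(√a, √(1-a))=0.911046617; dist=6371·c=5804.278 ≈ 5804.3 km; running total=10400.0 km
Leg 4 bearing: y=sinΔλ·cosφ2=0.36789102, x=cosφ1·sinφ2-sinφ1·cosφ2·cosΔλ=-0.69927560; θ=atan2(y, x)=152.2510° ≈ 152.3°
Leg 5: φ1=-1.0083867, φ2=1.0416195, Δφ=2.0500061, Δλ=0.1002884 rad; a=sin²(Δφ/2)+cosφ1·cosφ2·sin²(Δλ/2)=0.7312153532; c=2·atan2(√a, √(1-a))=2.051531005; dist=6371·c=13070.304 ≈ 13070.3 km; running total=23470.3 km
Leg 5 bearing: y=sinΔλ·cosφ2=0.05054304, x=cosφ1·sinφ2-sinφ1·cosφ2·cosΔλ=0.88521367; θ=atan2(y, x)=3.2679° ≈ 3.3°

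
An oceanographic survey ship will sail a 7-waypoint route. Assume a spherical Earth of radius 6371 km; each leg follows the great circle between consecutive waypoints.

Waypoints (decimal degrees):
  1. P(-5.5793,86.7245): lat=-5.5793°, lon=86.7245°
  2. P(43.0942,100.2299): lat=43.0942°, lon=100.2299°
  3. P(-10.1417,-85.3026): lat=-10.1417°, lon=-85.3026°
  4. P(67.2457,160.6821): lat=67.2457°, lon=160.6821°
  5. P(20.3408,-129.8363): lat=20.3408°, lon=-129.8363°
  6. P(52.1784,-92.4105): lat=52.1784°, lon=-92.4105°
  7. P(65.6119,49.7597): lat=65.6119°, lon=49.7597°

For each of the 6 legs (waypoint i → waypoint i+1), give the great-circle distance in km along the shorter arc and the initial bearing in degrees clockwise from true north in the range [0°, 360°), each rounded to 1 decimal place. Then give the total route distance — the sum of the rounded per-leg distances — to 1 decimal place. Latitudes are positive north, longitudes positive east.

Leg 1: φ1=-0.0973772, φ2=0.7521357, Δφ=0.8495128, Δλ=0.2357137 rad; a=sin²(Δφ/2)+cosφ1·cosφ2·sin²(Δλ/2)=0.1798738482; c=2·atan2(√a, √(1-a))=0.875969656; dist=6371·c=5580.803 ≈ 5580.8 km; running total=5580.8 km
Leg 1 bearing: y=sinΔλ·cosφ2=0.17053606, x=cosφ1·sinφ2-sinφ1·cosφ2·cosΔλ=0.74899562; θ=atan2(y, x)=12.8268° ≈ 12.8°
Leg 2: φ1=0.7521357, φ2=-0.1770061, Δφ=-0.9291417, Δλ=-3.2381530 rad; a=sin²(Δφ/2)+cosφ1·cosφ2·sin²(Δλ/2)=0.9178866473; c=2·atan2(√a, √(1-a))=2.560335966; dist=6371·c=16311.900 ≈ 16311.9 km; running total=21892.7 km
Leg 2 bearing: y=sinΔλ·cosφ2=0.09490397, x=cosφ1·sinφ2-sinφ1·cosφ2·cosΔλ=0.54081072; θ=atan2(y, x)=9.9532° ≈ 10.0°
Leg 3: φ1=-0.1770061, φ2=1.1736589, Δφ=1.3506649, Δλ=4.2932429 rad; a=sin²(Δφ/2)+cosφ1·cosφ2·sin²(Δλ/2)=0.6586657450; c=2·atan2(√a, √(1-a))=1.893710534; dist=6371·c=12064.830 ≈ 12064.8 km; running total=33957.5 km
Leg 3 bearing: y=sinΔλ·cosφ2=-0.35329925, x=cosφ1·sinφ2-sinφ1·cosφ2·cosΔλ=0.88004566; θ=atan2(y, x)=-21.8733° <0 so +360° → 338.1267° ≈ 338.1°
Leg 4: φ1=1.1736589, φ2=0.3550139, Δφ=-0.8186449, Δλ=-5.0705026 rad; a=sin²(Δφ/2)+cosφ1·cosφ2·sin²(Δλ/2)=0.2761670791; c=2·atan2(√a, √(1-a))=1.106643027; dist=6371·c=7050.423 ≈ 7050.4 km; running total=41007.9 km
Leg 4 bearing: y=sinΔλ·cosφ2=0.87815736, x=cosφ1·sinφ2-sinφ1·cosφ2·cosΔλ=-0.16862667; θ=atan2(y, x)=100.8698° ≈ 100.9°
Leg 5: φ1=0.3550139, φ2=0.9106849, Δφ=0.5556709, Δλ=0.6532034 rad; a=sin²(Δφ/2)+cosφ1·cosφ2·sin²(Δλ/2)=0.1344076473; c=2·atan2(√a, √(1-a))=0.750739341; dist=6371·c=4782.960 ≈ 4783.0 km; running total=45790.9 km
Leg 5 bearing: y=sinΔλ·cosφ2=0.37266515, x=cosφ1·sinφ2-sinφ1·cosφ2·cosΔλ=0.57139269; θ=atan2(y, x)=33.1126° ≈ 33.1°
Leg 6: φ1=0.9106849, φ2=1.1451437, Δφ=0.2344588, Δλ=2.4813381 rad; a=sin²(Δφ/2)+cosφ1·cosφ2·sin²(Δλ/2)=0.2402746401; c=2·atan2(√a, √(1-a))=1.024588310; dist=6371·c=6527.652 ≈ 6527.7 km; running total=52318.6 km
Leg 6 bearing: y=sinΔλ·cosφ2=0.25324835, x=cosφ1·sinφ2-sinφ1·cosφ2·cosΔλ=0.81611042; θ=atan2(y, x)=17.2397° ≈ 17.2°

Leg 1: dist=5580.8 km, bearing=12.8°
Leg 2: dist=16311.9 km, bearing=10.0°
Leg 3: dist=12064.8 km, bearing=338.1°
Leg 4: dist=7050.4 km, bearing=100.9°
Leg 5: dist=4783.0 km, bearing=33.1°
Leg 6: dist=6527.7 km, bearing=17.2°
Total: 52318.6 km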